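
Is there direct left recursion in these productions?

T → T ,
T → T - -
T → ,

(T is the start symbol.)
Yes, T is left-recursive

Direct left recursion occurs when N → N α for some non-terminal N (the right-hand side begins with the left-hand side itself).

T → T ,: LEFT RECURSIVE (starts with T)
T → T - -: LEFT RECURSIVE (starts with T)
T → ,: starts with ','

The grammar has direct left recursion on: T.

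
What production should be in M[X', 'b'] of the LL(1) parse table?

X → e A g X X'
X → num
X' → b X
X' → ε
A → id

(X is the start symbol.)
X' → b X, X' → ε

To find M[X', 'b'], we find productions for X' where 'b' is in the predict set (PREDICT(N → α) = (FIRST(α) \ {ε}) ∪ (FOLLOW(N) if α ⇒* ε)).

Relevant sets:
  FOLLOW(X') = { $, 'b' }

X' → b X: PREDICT = { 'b' }
  'b' is in predict set, so this production goes in M[X', 'b']
X' → ε: PREDICT = { $, 'b' }
  'b' is in predict set, so this production goes in M[X', 'b']

M[X', 'b'] = X' → b X, X' → ε  (a multiply-defined cell — the grammar is not LL(1))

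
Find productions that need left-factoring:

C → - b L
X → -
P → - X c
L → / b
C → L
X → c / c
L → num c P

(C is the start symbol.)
Left-factoring is needed when two productions for the same non-terminal
share a common prefix on the right-hand side.

Productions for C:
  C → - b L
  C → L
Productions for X:
  X → -
  X → c / c
Productions for L:
  L → / b
  L → num c P

No common prefixes found.

Answer: No, left-factoring is not needed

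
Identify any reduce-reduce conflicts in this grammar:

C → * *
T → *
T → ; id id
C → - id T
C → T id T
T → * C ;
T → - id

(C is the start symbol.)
Augment with C' → C and build the canonical LR(0) collection (I0 = CLOSURE({[C' → . C]}), then GOTO on every symbol after a dot until no new states appear). It has 18 states:
  I0: { [C → . * *], [C → . - id T], [C → . T id T], [C' → . C], [T → . * C ;], [T → . *], [T → . - id], [T → . ; id id] }  — shift
  I1: { [C → * . *], [C → . * *], [C → . - id T], [C → . T id T], [T → * . C ;], [T → * .], [T → . * C ;], [T → . *], [T → . - id], [T → . ; id id] }  — shift, reduce
  I2: { [C → - . id T], [T → - . id] }  — shift
  I3: { [T → ; . id id] }  — shift
  I4: { [C' → C .] }  — accept
  I5: { [C → T . id T] }  — shift
  I6: { [C → T id . T], [T → . * C ;], [T → . *], [T → . - id], [T → . ; id id] }  — shift
  I7: { [C → . * *], [C → . - id T], [C → . T id T], [T → * . C ;], [T → * .], [T → . * C ;], [T → . *], [T → . - id], [T → . ; id id] }  — shift, reduce
  I8: { [T → - . id] }  — shift
  I9: { [C → T id T .] }  — reduce
  I10: { [T → - id .] }  — reduce
  I11: { [T → * C . ;] }  — shift
  I12: { [T → * C ; .] }  — reduce
  I13: { [T → ; id . id] }  — shift
  I14: { [T → ; id id .] }  — reduce
  I15: { [C → - id . T], [T → - id .], [T → . * C ;], [T → . *], [T → . - id], [T → . ; id id] }  — shift, reduce
  I16: { [C → - id T .] }  — reduce
  I17: { [C → * * .], [C → * . *], [C → . * *], [C → . - id T], [C → . T id T], [T → * . C ;], [T → * .], [T → . * C ;], [T → . *], [T → . - id], [T → . ; id id] }  — shift, 2 reduces

I17 contains complete items [C → * * .], [T → * .] — reduce-reduce conflict.

Answer: Yes — I17: [C → * * .] vs [T → * .]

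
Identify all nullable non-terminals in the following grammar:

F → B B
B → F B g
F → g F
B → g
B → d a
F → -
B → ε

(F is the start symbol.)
{ 'B', 'F' }

A non-terminal is nullable if it can derive ε (the empty string): either it has an ε-production, or it has a production whose right-hand side consists entirely of nullable non-terminals.

ε-productions: B → ε
So B is immediately nullable.
F → B B: every symbol on the right is nullable, so F is nullable too.
Every non-terminal is now nullable.
Nullable = { 'B', 'F' }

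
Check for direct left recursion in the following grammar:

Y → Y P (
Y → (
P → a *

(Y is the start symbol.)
Yes, Y is left-recursive

Direct left recursion occurs when N → N α for some non-terminal N (the right-hand side begins with the left-hand side itself).

Y → Y P (: LEFT RECURSIVE (starts with Y)
Y → (: starts with '('
P → a *: starts with a

The grammar has direct left recursion on: Y.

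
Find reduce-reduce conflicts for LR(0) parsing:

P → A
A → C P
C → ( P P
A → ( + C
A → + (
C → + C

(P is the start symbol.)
A reduce-reduce conflict occurs when an LR(0) state has two complete items [A → α .] and [B → β .] — both call for a reduction, and with no lookahead the parser cannot choose between them.

Augment with P' → P and build the canonical LR(0) collection (I0 = CLOSURE({[P' → . P]}), then GOTO on every symbol after a dot until no new states appear). It has 15 states:
  I0: { [A → . ( + C], [A → . + (], [A → . C P], [C → . ( P P], [C → . + C], [P → . A], [P' → . P] }  — shift
  I1: { [A → ( . + C], [A → . ( + C], [A → . + (], [A → . C P], [C → ( . P P], [C → . ( P P], [C → . + C], [P → . A] }  — shift
  I2: { [A → + . (], [C → + . C], [C → . ( P P], [C → . + C] }  — shift
  I3: { [P → A .] }  — reduce
  I4: { [A → . ( + C], [A → . + (], [A → . C P], [A → C . P], [C → . ( P P], [C → . + C], [P → . A] }  — shift
  I5: { [P' → P .] }  — accept
  I6: { [A → C P .] }  — reduce
  I7: { [A → + ( .], [A → . ( + C], [A → . + (], [A → . C P], [C → ( . P P], [C → . ( P P], [C → . + C], [P → . A] }  — shift, reduce
  I8: { [C → + . C], [C → . ( P P], [C → . + C] }  — shift
  I9: { [C → + C .] }  — reduce
  I10: { [A → . ( + C], [A → . + (], [A → . C P], [C → ( . P P], [C → . ( P P], [C → . + C], [P → . A] }  — shift
  I11: { [A → . ( + C], [A → . + (], [A → . C P], [C → ( P . P], [C → . ( P P], [C → . + C], [P → . A] }  — shift
  I12: { [C → ( P P .] }  — reduce
  I13: { [A → ( + . C], [A → + . (], [C → + . C], [C → . ( P P], [C → . + C] }  — shift
  I14: { [A → ( + C .], [C → + C .] }  — 2 reduces

I14 contains complete items [A → ( + C .], [C → + C .] — reduce-reduce conflict.

Answer: Yes — I14: [A → ( + C .] vs [C → + C .]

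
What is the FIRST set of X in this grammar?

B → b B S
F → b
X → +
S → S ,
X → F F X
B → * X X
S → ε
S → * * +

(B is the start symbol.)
To compute FIRST(X), examine every production with X on the left-hand side, reading each right-hand side left to right until a non-nullable symbol is reached.

FIRST sets of the other non-terminals involved (by the same procedure, iterated to a fixed point):
  FIRST(F) = { 'b' }

From X → +:
  - '+' is a terminal: add '+' and stop
From X → F F X:
  - F is a non-terminal: add FIRST(F) \ {ε} = { 'b' }
    F is not nullable, so stop

Collecting: FIRST(X) = { '+', 'b' }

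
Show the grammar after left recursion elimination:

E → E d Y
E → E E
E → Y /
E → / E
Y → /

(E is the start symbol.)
E is directly left-recursive. The standard transformation for
  A → A α₁ | ... | A α_m | β₁ | ... | β_n
is
  A  → β₁ A' | ... | β_n A'
  A' → α₁ A' | ... | α_m A' | ε

E → Y / becomes E → Y / E'
E → / E becomes E → / E E'
E → E d Y becomes E' → d Y E'
E → E E becomes E' → E E'
Add E' → ε

Productions for other non-terminals are unchanged:
  Y → /

Resulting grammar:
E → Y / E'
E → / E E'
E' → d Y E'
E' → E E'
E' → ε
Y → /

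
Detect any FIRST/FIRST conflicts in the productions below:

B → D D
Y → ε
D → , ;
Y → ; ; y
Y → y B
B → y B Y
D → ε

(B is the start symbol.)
FIRST sets of the non-terminals at (or reachable through a nullable prefix from) the front of some alternative:
  FIRST(D) = { ',', ε }

Productions for B:
  B → D D: FIRST = { ',', ε }
  B → y B Y: FIRST = { 'y' }
Productions for Y:
  Y → ε: FIRST = { ε }
  Y → ; ; y: FIRST = { ';' }
  Y → y B: FIRST = { 'y' }
Productions for D:
  D → , ;: FIRST = { ',' }
  D → ε: FIRST = { ε }

All alternatives of each non-terminal have pairwise disjoint FIRST sets.

Answer: No FIRST/FIRST conflicts.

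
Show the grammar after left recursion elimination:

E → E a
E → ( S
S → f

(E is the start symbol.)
E is directly left-recursive. The standard transformation for
  A → A α₁ | ... | A α_m | β₁ | ... | β_n
is
  A  → β₁ A' | ... | β_n A'
  A' → α₁ A' | ... | α_m A' | ε

E → ( S becomes E → ( S E'
E → E a becomes E' → a E'
Add E' → ε

Productions for other non-terminals are unchanged:
  S → f

Resulting grammar:
E → ( S E'
E' → a E'
E' → ε
S → f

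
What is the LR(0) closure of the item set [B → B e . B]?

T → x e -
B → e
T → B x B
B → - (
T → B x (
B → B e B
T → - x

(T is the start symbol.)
{ [B → . - (], [B → . B e B], [B → . e], [B → B e . B] }

To compute CLOSURE, for each item [A → α.Bβ] where B is a non-terminal, add [B → .γ] for all productions B → γ; repeat for the newly added items until nothing changes.

Start with: [B → B e . B]
  [B → B e . B] has the dot before B: add [B → . e], [B → . - (], [B → . B e B]
No further items can be added.

CLOSURE = { [B → . - (], [B → . B e B], [B → . e], [B → B e . B] }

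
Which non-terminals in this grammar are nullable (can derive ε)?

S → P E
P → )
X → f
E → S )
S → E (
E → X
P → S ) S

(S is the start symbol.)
A non-terminal is nullable if it can derive ε (the empty string): either it has an ε-production, or it has a production whose right-hand side consists entirely of nullable non-terminals.

There are no ε-productions, so no non-terminal can derive ε.
No non-terminals are nullable.

Answer: None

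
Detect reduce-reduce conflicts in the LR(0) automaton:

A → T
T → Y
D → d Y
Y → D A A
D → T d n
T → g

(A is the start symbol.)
Yes — I8: [D → d Y .] vs [T → Y .]

Augment with A' → A and build the canonical LR(0) collection (I0 = CLOSURE({[A' → . A]}), then GOTO on every symbol after a dot until no new states appear). It has 13 states:
  I0: { [A → . T], [A' → . A], [D → . T d n], [D → . d Y], [T → . Y], [T → . g], [Y → . D A A] }  — shift
  I1: { [A' → A .] }  — accept
  I2: { [A → . T], [D → . T d n], [D → . d Y], [T → . Y], [T → . g], [Y → . D A A], [Y → D . A A] }  — shift
  I3: { [A → T .], [D → T . d n] }  — shift, reduce
  I4: { [T → Y .] }  — reduce
  I5: { [D → . T d n], [D → . d Y], [D → d . Y], [T → . Y], [T → . g], [Y → . D A A] }  — shift
  I6: { [T → g .] }  — reduce
  I7: { [D → T . d n] }  — shift
  I8: { [D → d Y .], [T → Y .] }  — 2 reduces
  I9: { [D → T d . n] }  — shift
  I10: { [D → T d n .] }  — reduce
  I11: { [A → . T], [D → . T d n], [D → . d Y], [T → . Y], [T → . g], [Y → . D A A], [Y → D A . A] }  — shift
  I12: { [Y → D A A .] }  — reduce

I8 contains complete items [D → d Y .], [T → Y .] — reduce-reduce conflict.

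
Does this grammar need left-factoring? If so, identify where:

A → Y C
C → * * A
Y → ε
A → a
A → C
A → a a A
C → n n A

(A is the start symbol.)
Yes, A has productions with common prefix 'a'

Left-factoring is needed when two productions for the same non-terminal
share a common prefix on the right-hand side.

Productions for A:
  A → Y C
  A → a
  A → C
  A → a a A
Productions for C:
  C → * * A
  C → n n A

Found common prefix 'a' in productions for A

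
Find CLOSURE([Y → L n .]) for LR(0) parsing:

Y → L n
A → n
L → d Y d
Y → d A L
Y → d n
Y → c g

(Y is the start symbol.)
Start with: [Y → L n .]
The dot is at the end, so nothing is added.

CLOSURE = { [Y → L n .] }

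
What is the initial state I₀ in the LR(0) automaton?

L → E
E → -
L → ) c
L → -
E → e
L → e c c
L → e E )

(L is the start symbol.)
First, augment the grammar with L' → L
I₀ = CLOSURE({ [L' → . L] }):
  [L' → . L] has the dot before L: add [L → . E], [L → . ) c], [L → . -], [L → . e c c], [L → . e E )]
  [L → . E] has the dot before E: add [E → . -], [E → . e]
No further items can be added.

I₀ = { [E → . -], [E → . e], [L → . ) c], [L → . -], [L → . E], [L → . e E )], [L → . e c c], [L' → . L] }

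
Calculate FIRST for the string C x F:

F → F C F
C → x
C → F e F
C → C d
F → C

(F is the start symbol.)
{ 'x' }

FIRST sets of the non-terminals involved (from the grammar, by fixed-point iteration):
  FIRST(C) = { 'x' }

To compute FIRST(C x F), process the symbols left to right:
Symbol C is a non-terminal. Add FIRST(C) \ {ε} = { 'x' }
C is not nullable (ε ∉ FIRST(C)), so stop here.
FIRST(C x F) = { 'x' }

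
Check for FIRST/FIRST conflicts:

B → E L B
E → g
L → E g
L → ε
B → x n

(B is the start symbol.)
No FIRST/FIRST conflicts.

FIRST sets of the non-terminals at (or reachable through a nullable prefix from) the front of some alternative:
  FIRST(E) = { 'g' }

Productions for B:
  B → E L B: FIRST = { 'g' }
  B → x n: FIRST = { 'x' }
Productions for L:
  L → E g: FIRST = { 'g' }
  L → ε: FIRST = { ε }
E has only one production, so no FIRST/FIRST conflict is possible there.

All alternatives of each non-terminal have pairwise disjoint FIRST sets.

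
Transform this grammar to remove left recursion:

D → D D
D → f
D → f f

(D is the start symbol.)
D is directly left-recursive. The standard transformation for
  A → A α₁ | ... | A α_m | β₁ | ... | β_n
is
  A  → β₁ A' | ... | β_n A'
  A' → α₁ A' | ... | α_m A' | ε

D → f becomes D → f D'
D → f f becomes D → f f D'
D → D D becomes D' → D D'
Add D' → ε

Resulting grammar:
D → f D'
D → f f D'
D' → D D'
D' → ε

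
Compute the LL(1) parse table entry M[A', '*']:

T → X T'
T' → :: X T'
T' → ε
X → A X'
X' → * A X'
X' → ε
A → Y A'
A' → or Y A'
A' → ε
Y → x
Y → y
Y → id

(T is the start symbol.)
To find M[A', '*'], we find productions for A' where '*' is in the predict set (PREDICT(N → α) = (FIRST(α) \ {ε}) ∪ (FOLLOW(N) if α ⇒* ε)).

Relevant sets:
  FOLLOW(A') = { $, '*', '::' }

A' → or Y A': PREDICT = { 'or' }
A' → ε: PREDICT = { $, '*', '::' }
  '*' is in predict set, so this production goes in M[A', '*']

M[A', '*'] = A' → ε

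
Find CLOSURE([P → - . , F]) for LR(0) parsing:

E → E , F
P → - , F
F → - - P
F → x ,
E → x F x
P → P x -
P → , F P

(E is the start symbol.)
{ [P → - . , F] }

To compute CLOSURE, for each item [A → α.Bβ] where B is a non-terminal, add [B → .γ] for all productions B → γ; repeat for the newly added items until nothing changes.

Start with: [P → - . , F]
The dot precedes the terminal ',', so nothing is added.

CLOSURE = { [P → - . , F] }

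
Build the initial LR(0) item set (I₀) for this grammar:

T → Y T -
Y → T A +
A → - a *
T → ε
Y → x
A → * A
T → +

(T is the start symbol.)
First, augment the grammar with T' → T
I₀ = CLOSURE({ [T' → . T] }):
  [T' → . T] has the dot before T: add [T → . Y T -], [T → .], [T → . +]
  [T → . Y T -] has the dot before Y: add [Y → . T A +], [Y → . x]
No further items can be added.

I₀ = { [T → . +], [T → . Y T -], [T → .], [T' → . T], [Y → . T A +], [Y → . x] }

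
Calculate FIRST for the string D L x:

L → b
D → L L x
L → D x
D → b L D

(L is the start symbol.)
{ 'b' }

FIRST sets of the non-terminals involved (from the grammar, by fixed-point iteration):
  FIRST(D) = { 'b' }

To compute FIRST(D L x), process the symbols left to right:
Symbol D is a non-terminal. Add FIRST(D) \ {ε} = { 'b' }
D is not nullable (ε ∉ FIRST(D)), so stop here.
FIRST(D L x) = { 'b' }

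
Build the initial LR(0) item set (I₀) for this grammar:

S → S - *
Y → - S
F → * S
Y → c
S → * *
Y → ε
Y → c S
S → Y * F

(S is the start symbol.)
First, augment the grammar with S' → S
I₀ = CLOSURE({ [S' → . S] }):
  [S' → . S] has the dot before S: add [S → . S - *], [S → . * *], [S → . Y * F]
  [S → . Y * F] has the dot before Y: add [Y → . - S], [Y → . c], [Y → .], [Y → . c S]
No further items can be added.

I₀ = { [S → . * *], [S → . S - *], [S → . Y * F], [S' → . S], [Y → . - S], [Y → . c S], [Y → . c], [Y → .] }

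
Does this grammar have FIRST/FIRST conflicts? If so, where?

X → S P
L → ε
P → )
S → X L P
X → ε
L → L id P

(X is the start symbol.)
A FIRST/FIRST conflict occurs when two productions N → α and N → β for the same non-terminal have FIRST(α) ∩ FIRST(β) ≠ ∅ (with ε ∈ FIRST of a nullable right-hand side, so two nullable alternatives also conflict).

FIRST sets of the non-terminals at (or reachable through a nullable prefix from) the front of some alternative:
  FIRST(S) = { ')', 'id' }
  FIRST(L) = { 'id', ε }

Productions for X:
  X → S P: FIRST = { ')', 'id' }
  X → ε: FIRST = { ε }
Productions for L:
  L → ε: FIRST = { ε }
  L → L id P: FIRST = { 'id' }
P, S have only one production, so no FIRST/FIRST conflict is possible there.

All alternatives of each non-terminal have pairwise disjoint FIRST sets.

Answer: No FIRST/FIRST conflicts.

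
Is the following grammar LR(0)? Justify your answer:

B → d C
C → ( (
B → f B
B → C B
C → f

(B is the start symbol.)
A grammar is LR(0) if no state in the canonical LR(0) collection has:
  - both a shift item (dot before a terminal) and a complete item (shift-reduce conflict), or
  - two or more complete items (reduce-reduce conflict; the accept item [B' → B .] counts as a complete item here).

Augment with B' → B and build the canonical LR(0) collection (I0 = CLOSURE({[B' → . B]}), then GOTO on every symbol after a dot until no new states appear). It has 11 states:
  I0: { [B → . C B], [B → . d C], [B → . f B], [B' → . B], [C → . ( (], [C → . f] }  — shift
  I1: { [C → ( . (] }  — shift
  I2: { [B' → B .] }  — accept
  I3: { [B → . C B], [B → . d C], [B → . f B], [B → C . B], [C → . ( (], [C → . f] }  — shift
  I4: { [B → d . C], [C → . ( (], [C → . f] }  — shift
  I5: { [B → . C B], [B → . d C], [B → . f B], [B → f . B], [C → . ( (], [C → . f], [C → f .] }  — shift, reduce
  I6: { [B → f B .] }  — reduce
  I7: { [B → d C .] }  — reduce
  I8: { [C → f .] }  — reduce
  I9: { [B → C B .] }  — reduce
  I10: { [C → ( ( .] }  — reduce

Conflict in state I5:
  Shift-reduce conflict between [C → f .] and [B → . d C]
So the grammar is NOT LR(0).

Answer: No. Shift-reduce conflict between [C → f .] and [B → . d C]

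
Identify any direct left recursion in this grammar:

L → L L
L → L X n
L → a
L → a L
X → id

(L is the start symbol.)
Yes, L is left-recursive

L → L L: LEFT RECURSIVE (starts with L)
L → L X n: LEFT RECURSIVE (starts with L)
L → a: starts with a
L → a L: starts with a
X → id: starts with id

The grammar has direct left recursion on: L.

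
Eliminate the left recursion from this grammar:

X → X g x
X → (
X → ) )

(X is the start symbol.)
X is directly left-recursive. The standard transformation for
  A → A α₁ | ... | A α_m | β₁ | ... | β_n
is
  A  → β₁ A' | ... | β_n A'
  A' → α₁ A' | ... | α_m A' | ε

X → ( becomes X → ( X'
X → ) ) becomes X → ) ) X'
X → X g x becomes X' → g x X'
Add X' → ε

Resulting grammar:
X → ( X'
X → ) ) X'
X' → g x X'
X' → ε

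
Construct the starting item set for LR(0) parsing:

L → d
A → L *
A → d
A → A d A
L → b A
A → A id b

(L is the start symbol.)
{ [L → . b A], [L → . d], [L' → . L] }

First, augment the grammar with L' → L
I₀ = CLOSURE({ [L' → . L] }):
  [L' → . L] has the dot before L: add [L → . d], [L → . b A]
No further items can be added.

I₀ = { [L → . b A], [L → . d], [L' → . L] }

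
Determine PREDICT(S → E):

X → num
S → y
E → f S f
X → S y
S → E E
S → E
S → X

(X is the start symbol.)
{ 'f' }

PREDICT(S → E) = (FIRST(RHS) \ {ε}) ∪ (FOLLOW(S) if ε ∈ FIRST(RHS), i.e. RHS ⇒* ε)
FIRST(E) = { 'f' }
FIRST(E) = { 'f' }
ε ∉ FIRST(E), so FOLLOW(S) is not added.
PREDICT(S → E) = { 'f' }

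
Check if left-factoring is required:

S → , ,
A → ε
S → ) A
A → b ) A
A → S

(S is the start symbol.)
Left-factoring is needed when two productions for the same non-terminal
share a common prefix on the right-hand side.

Productions for S:
  S → , ,
  S → ) A
Productions for A:
  A → ε
  A → b ) A
  A → S

No common prefixes found.

Answer: No, left-factoring is not needed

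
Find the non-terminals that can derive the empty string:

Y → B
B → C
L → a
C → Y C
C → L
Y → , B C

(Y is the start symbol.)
There are no ε-productions, so no non-terminal can derive ε.
No non-terminals are nullable.

Answer: None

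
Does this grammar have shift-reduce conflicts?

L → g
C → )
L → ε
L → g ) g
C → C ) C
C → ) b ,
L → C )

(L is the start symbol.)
Yes — I0: [L → .] vs [C → . )]; I1: [C → ) .] vs [C → ) . b ,]; I4: [L → g .] vs [L → g . ) g]; I7: [L → C ) .] vs [C → . )]; I8: [C → C ) C .] vs [C → C . ) C]

A shift-reduce conflict occurs when an LR(0) state has both:
  - a complete (reduce) item [A → α .] (dot at the end), and
  - a shift item [B → β . c γ] (dot before a terminal).

Augment with L' → L and build the canonical LR(0) collection (I0 = CLOSURE({[L' → . L]}), then GOTO on every symbol after a dot until no new states appear). It has 12 states:
  I0: { [C → . ) b ,], [C → . )], [C → . C ) C], [L → . C )], [L → . g ) g], [L → . g], [L → .], [L' → . L] }  — shift, reduce
  I1: { [C → ) . b ,], [C → ) .] }  — shift, reduce
  I2: { [C → C . ) C], [L → C . )] }  — shift
  I3: { [L' → L .] }  — accept
  I4: { [L → g . ) g], [L → g .] }  — shift, reduce
  I5: { [L → g ) . g] }  — shift
  I6: { [L → g ) g .] }  — reduce
  I7: { [C → . ) b ,], [C → . )], [C → . C ) C], [C → C ) . C], [L → C ) .] }  — shift, reduce
  I8: { [C → C ) C .], [C → C . ) C] }  — shift, reduce
  I9: { [C → . ) b ,], [C → . )], [C → . C ) C], [C → C ) . C] }  — shift
  I10: { [C → ) b . ,] }  — shift
  I11: { [C → ) b , .] }  — reduce

I0 contains reduce item [L → .] and shift items [C → . )], [C → . ) b ,], [L → . g], [L → . g ) g] — shift-reduce conflict.
I1 contains reduce item [C → ) .] and shift item [C → ) . b ,] — shift-reduce conflict.
I4 contains reduce item [L → g .] and shift item [L → g . ) g] — shift-reduce conflict.
I7 contains reduce item [L → C ) .] and shift items [C → . )], [C → . ) b ,] — shift-reduce conflict.
I8 contains reduce item [C → C ) C .] and shift item [C → C . ) C] — shift-reduce conflict.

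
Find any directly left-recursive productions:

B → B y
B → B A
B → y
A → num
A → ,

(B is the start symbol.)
B → B y: LEFT RECURSIVE (starts with B)
B → B A: LEFT RECURSIVE (starts with B)
B → y: starts with y
A → num: starts with num
A → ,: starts with ','

The grammar has direct left recursion on: B.

Answer: Yes, B is left-recursive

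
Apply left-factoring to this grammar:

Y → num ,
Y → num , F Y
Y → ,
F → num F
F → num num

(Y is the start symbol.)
Y → num , Y'
Y' → ε
Y' → F Y
Y → ,
F → num F'
F' → F
F' → num

Left-factoring transforms A → αβ₁ | αβ₂ into A → αA' and A' → β₁ | β₂
(α is the longest common prefix among the alternatives). Repeat until
no nonterminal has two alternatives with a common prefix.

Round 1: Y has alternatives sharing prefix 'num ,'. Introduce Y': Y → num , Y'
  Add: Y' → ε
  Add: Y' → F Y

Round 2: F has alternatives sharing prefix 'num'. Introduce F': F → num F'
  Add: F' → F
  Add: F' → num

No remaining common prefixes — done.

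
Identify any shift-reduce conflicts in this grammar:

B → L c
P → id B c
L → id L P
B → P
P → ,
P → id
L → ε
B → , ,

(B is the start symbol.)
Yes — I0: [L → .] vs [B → . , ,]; I1: [P → , .] vs [B → , . ,]; I5: [L → .] vs [B → . , ,]; I11: [L → .] vs [B → . , ,]

Augment with B' → B and build the canonical LR(0) collection (I0 = CLOSURE({[B' → . B]}), then GOTO on every symbol after a dot until no new states appear). It has 14 states:
  I0: { [B → . , ,], [B → . L c], [B → . P], [B' → . B], [L → . id L P], [L → .], [P → . ,], [P → . id B c], [P → . id] }  — shift, reduce
  I1: { [B → , . ,], [P → , .] }  — shift, reduce
  I2: { [B' → B .] }  — accept
  I3: { [B → L . c] }  — shift
  I4: { [B → P .] }  — reduce
  I5: { [B → . , ,], [B → . L c], [B → . P], [L → . id L P], [L → .], [L → id . L P], [P → . ,], [P → . id B c], [P → . id], [P → id . B c], [P → id .] }  — shift, 2 reduces
  I6: { [P → id B . c] }  — shift
  I7: { [B → L . c], [L → id L . P], [P → . ,], [P → . id B c], [P → . id] }  — shift
  I8: { [P → , .] }  — reduce
  I9: { [L → id L P .] }  — reduce
  I10: { [B → L c .] }  — reduce
  I11: { [B → . , ,], [B → . L c], [B → . P], [L → . id L P], [L → .], [P → . ,], [P → . id B c], [P → . id], [P → id . B c], [P → id .] }  — shift, 2 reduces
  I12: { [P → id B c .] }  — reduce
  I13: { [B → , , .] }  — reduce

I0 contains reduce item [L → .] and shift items [B → . , ,], [L → . id L P], [P → . ,], [P → . id], [P → . id B c] — shift-reduce conflict.
I1 contains reduce item [P → , .] and shift item [B → , . ,] — shift-reduce conflict.
I5 contains reduce items [L → .], [P → id .] and shift items [B → . , ,], [L → . id L P], [P → . ,], [P → . id], [P → . id B c] — shift-reduce conflict.
I11 contains reduce items [L → .], [P → id .] and shift items [B → . , ,], [L → . id L P], [P → . ,], [P → . id], [P → . id B c] — shift-reduce conflict.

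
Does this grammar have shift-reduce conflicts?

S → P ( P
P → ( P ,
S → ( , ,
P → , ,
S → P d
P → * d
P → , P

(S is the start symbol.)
Yes — I12: [P → , , .] vs [P → . ( P ,]; I16: [P → , , .] vs [P → . ( P ,]

A shift-reduce conflict occurs when an LR(0) state has both:
  - a complete (reduce) item [A → α .] (dot at the end), and
  - a shift item [B → β . c γ] (dot before a terminal).

Augment with S' → S and build the canonical LR(0) collection (I0 = CLOSURE({[S' → . S]}), then GOTO on every symbol after a dot until no new states appear). It has 17 states:
  I0: { [P → . ( P ,], [P → . * d], [P → . , ,], [P → . , P], [S → . ( , ,], [S → . P ( P], [S → . P d], [S' → . S] }  — shift
  I1: { [P → ( . P ,], [P → . ( P ,], [P → . * d], [P → . , ,], [P → . , P], [S → ( . , ,] }  — shift
  I2: { [P → * . d] }  — shift
  I3: { [P → , . ,], [P → , . P], [P → . ( P ,], [P → . * d], [P → . , ,], [P → . , P] }  — shift
  I4: { [S → P . ( P], [S → P . d] }  — shift
  I5: { [S' → S .] }  — accept
  I6: { [P → . ( P ,], [P → . * d], [P → . , ,], [P → . , P], [S → P ( . P] }  — shift
  I7: { [S → P d .] }  — reduce
  I8: { [P → ( . P ,], [P → . ( P ,], [P → . * d], [P → . , ,], [P → . , P] }  — shift
  I9: { [S → P ( P .] }  — reduce
  I10: { [P → ( P . ,] }  — shift
  I11: { [P → ( P , .] }  — reduce
  I12: { [P → , , .], [P → , . ,], [P → , . P], [P → . ( P ,], [P → . * d], [P → . , ,], [P → . , P] }  — shift, reduce
  I13: { [P → , P .] }  — reduce
  I14: { [P → * d .] }  — reduce
  I15: { [P → , . ,], [P → , . P], [P → . ( P ,], [P → . * d], [P → . , ,], [P → . , P], [S → ( , . ,] }  — shift
  I16: { [P → , , .], [P → , . ,], [P → , . P], [P → . ( P ,], [P → . * d], [P → . , ,], [P → . , P], [S → ( , , .] }  — shift, 2 reduces

I12 contains reduce item [P → , , .] and shift items [P → . ( P ,], [P → . * d], [P → . , ,], [P → , . ,], [P → . , P] — shift-reduce conflict.
I16 contains reduce items [P → , , .], [S → ( , , .] and shift items [P → . ( P ,], [P → . * d], [P → . , ,], [P → , . ,], [P → . , P] — shift-reduce conflict.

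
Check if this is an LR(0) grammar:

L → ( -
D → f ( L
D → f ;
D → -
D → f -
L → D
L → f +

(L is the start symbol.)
Yes, the grammar is LR(0)

A grammar is LR(0) if no state in the canonical LR(0) collection has:
  - both a shift item (dot before a terminal) and a complete item (shift-reduce conflict), or
  - two or more complete items (reduce-reduce conflict; the accept item [L' → L .] counts as a complete item here).

Augment with L' → L and build the canonical LR(0) collection (I0 = CLOSURE({[L' → . L]}), then GOTO on every symbol after a dot until no new states appear). It has 12 states:
  I0: { [D → . -], [D → . f ( L], [D → . f -], [D → . f ;], [L → . ( -], [L → . D], [L → . f +], [L' → . L] }  — shift
  I1: { [L → ( . -] }  — shift
  I2: { [D → - .] }  — reduce
  I3: { [L → D .] }  — reduce
  I4: { [L' → L .] }  — accept
  I5: { [D → f . ( L], [D → f . -], [D → f . ;], [L → f . +] }  — shift
  I6: { [D → . -], [D → . f ( L], [D → . f -], [D → . f ;], [D → f ( . L], [L → . ( -], [L → . D], [L → . f +] }  — shift
  I7: { [L → f + .] }  — reduce
  I8: { [D → f - .] }  — reduce
  I9: { [D → f ; .] }  — reduce
  I10: { [D → f ( L .] }  — reduce
  I11: { [L → ( - .] }  — reduce

Every state is either a pure shift/goto state or contains exactly one complete item and nothing to shift — no conflicts. The grammar is LR(0).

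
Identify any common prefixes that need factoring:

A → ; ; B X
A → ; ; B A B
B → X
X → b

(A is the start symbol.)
Yes, A has productions with common prefix '; ; B'

Left-factoring is needed when two productions for the same non-terminal
share a common prefix on the right-hand side.

Productions for A:
  A → ; ; B X
  A → ; ; B A B

Found common prefix '; ; B' in productions for A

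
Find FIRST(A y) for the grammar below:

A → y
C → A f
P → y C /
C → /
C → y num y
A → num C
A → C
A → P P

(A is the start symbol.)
{ '/', 'num', 'y' }

FIRST sets of the non-terminals involved (from the grammar, by fixed-point iteration):
  FIRST(A) = { '/', 'num', 'y' }

To compute FIRST(A y), process the symbols left to right:
Symbol A is a non-terminal. Add FIRST(A) \ {ε} = { '/', 'num', 'y' }
A is not nullable (ε ∉ FIRST(A)), so stop here.
FIRST(A y) = { '/', 'num', 'y' }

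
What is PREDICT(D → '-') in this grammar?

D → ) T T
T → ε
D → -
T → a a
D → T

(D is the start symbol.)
{ '-' }

PREDICT(D → '-') = (FIRST(RHS) \ {ε}) ∪ (FOLLOW(D) if ε ∈ FIRST(RHS), i.e. RHS ⇒* ε)
FIRST('-') = { '-' }
ε ∉ FIRST('-'), so FOLLOW(D) is not added.
PREDICT(D → '-') = { '-' }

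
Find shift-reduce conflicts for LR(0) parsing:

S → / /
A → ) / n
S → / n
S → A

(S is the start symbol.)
No shift-reduce conflicts

A shift-reduce conflict occurs when an LR(0) state has both:
  - a complete (reduce) item [A → α .] (dot at the end), and
  - a shift item [B → β . c γ] (dot before a terminal).

Augment with S' → S and build the canonical LR(0) collection (I0 = CLOSURE({[S' → . S]}), then GOTO on every symbol after a dot until no new states appear). It has 9 states:
  I0: { [A → . ) / n], [S → . / /], [S → . / n], [S → . A], [S' → . S] }  — shift
  I1: { [A → ) . / n] }  — shift
  I2: { [S → / . /], [S → / . n] }  — shift
  I3: { [S → A .] }  — reduce
  I4: { [S' → S .] }  — accept
  I5: { [S → / / .] }  — reduce
  I6: { [S → / n .] }  — reduce
  I7: { [A → ) / . n] }  — shift
  I8: { [A → ) / n .] }  — reduce

No state contains both a complete item and a shift item.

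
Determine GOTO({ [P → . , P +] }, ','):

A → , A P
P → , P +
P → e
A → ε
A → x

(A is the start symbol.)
{ [P → , . P +], [P → . , P +], [P → . e] }

GOTO(I, ',') = CLOSURE({ [A → αX.β] : [A → α.Xβ] ∈ I, X = ',' })

Items with dot before ',', with the dot advanced:
  [P → . , P +] → [P → , . P +]
Closure of the advanced items:
  [P → , . P +] has the dot before P: add [P → . , P +], [P → . e]

GOTO = { [P → , . P +], [P → . , P +], [P → . e] }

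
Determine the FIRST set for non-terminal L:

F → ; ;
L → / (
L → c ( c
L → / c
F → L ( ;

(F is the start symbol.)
To compute FIRST(L), examine every production with L on the left-hand side, reading each right-hand side left to right until a non-nullable symbol is reached.

From L → / (:
  - '/' is a terminal: add '/' and stop
From L → c ( c:
  - c is a terminal: add 'c' and stop
From L → / c:
  - '/' is a terminal: add '/' and stop

Collecting: FIRST(L) = { '/', 'c' }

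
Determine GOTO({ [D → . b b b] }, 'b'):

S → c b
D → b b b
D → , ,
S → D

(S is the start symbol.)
{ [D → b . b b] }

GOTO(I, 'b') = CLOSURE({ [A → αX.β] : [A → α.Xβ] ∈ I, X = 'b' })

Items with dot before 'b', with the dot advanced:
  [D → . b b b] → [D → b . b b]
Closure adds nothing (no advanced item has the dot before a non-terminal).

GOTO = { [D → b . b b] }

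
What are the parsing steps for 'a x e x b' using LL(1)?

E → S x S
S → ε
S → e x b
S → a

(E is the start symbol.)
LL(1) parsing maintains a stack (initially the start symbol over $) and the input. At each step: if the stack top is a terminal, match it against the current input token; if it is a non-terminal N, replace it with the RHS of M[N, lookahead] (the unique production whose predict set contains the lookahead).

Stack is shown with the top on the left.

Stack    Input        Action
----------------------------
E $      a x e x b $  output E → S x S
S x S $  a x e x b $  output S → a
a x S $  a x e x b $  match 'a'
x S $    x e x b $    match 'x'
S $      e x b $      output S → e x b
e x b $  e x b $      match 'e'
x b $    x b $        match 'x'
b $      b $          match 'b'
$        $            accept

The string is accepted.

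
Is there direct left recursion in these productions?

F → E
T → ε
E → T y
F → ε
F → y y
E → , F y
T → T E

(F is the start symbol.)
Yes, T is left-recursive

F → E: starts with E
T → ε: starts with ε
E → T y: starts with T
F → ε: starts with ε
F → y y: starts with y
E → , F y: starts with ','
T → T E: LEFT RECURSIVE (starts with T)

The grammar has direct left recursion on: T.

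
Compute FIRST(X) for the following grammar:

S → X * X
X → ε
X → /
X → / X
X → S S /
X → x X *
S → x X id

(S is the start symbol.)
To compute FIRST(X), examine every production with X on the left-hand side, reading each right-hand side left to right until a non-nullable symbol is reached.

FIRST sets of the other non-terminals involved (by the same procedure, iterated to a fixed point):
  FIRST(S) = { '*', '/', 'x' }

From X → ε:
  - ε-production, so ε ∈ FIRST(X)
From X → /:
  - '/' is a terminal: add '/' and stop
From X → / X:
  - '/' is a terminal: add '/' and stop
From X → S S /:
  - S is a non-terminal: add FIRST(S) \ {ε} = { '*', '/', 'x' }
    S is not nullable, so stop
From X → x X *:
  - x is a terminal: add 'x' and stop

Collecting: FIRST(X) = { '*', '/', 'x', ε }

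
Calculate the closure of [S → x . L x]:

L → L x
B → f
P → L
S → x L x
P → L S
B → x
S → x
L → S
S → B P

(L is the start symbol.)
{ [B → . f], [B → . x], [L → . L x], [L → . S], [S → . B P], [S → . x L x], [S → . x], [S → x . L x] }

Start with: [S → x . L x]
  [S → x . L x] has the dot before L: add [L → . L x], [L → . S]
  [L → . S] has the dot before S: add [S → . x L x], [S → . x], [S → . B P]
  [S → . B P] has the dot before B: add [B → . f], [B → . x]
No further items can be added.

CLOSURE = { [B → . f], [B → . x], [L → . L x], [L → . S], [S → . B P], [S → . x L x], [S → . x], [S → x . L x] }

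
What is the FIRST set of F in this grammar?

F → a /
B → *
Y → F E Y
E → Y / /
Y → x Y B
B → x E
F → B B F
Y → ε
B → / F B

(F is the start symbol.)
{ '*', '/', 'a', 'x' }

To compute FIRST(F), examine every production with F on the left-hand side, reading each right-hand side left to right until a non-nullable symbol is reached.

FIRST sets of the other non-terminals involved (by the same procedure, iterated to a fixed point):
  FIRST(B) = { '*', '/', 'x' }

From F → a /:
  - a is a terminal: add 'a' and stop
From F → B B F:
  - B is a non-terminal: add FIRST(B) \ {ε} = { '*', '/', 'x' }
    B is not nullable, so stop

Collecting: FIRST(F) = { '*', '/', 'a', 'x' }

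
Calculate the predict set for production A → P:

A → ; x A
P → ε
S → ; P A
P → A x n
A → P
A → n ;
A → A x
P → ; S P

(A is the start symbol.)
PREDICT(A → P) = (FIRST(RHS) \ {ε}) ∪ (FOLLOW(A) if ε ∈ FIRST(RHS), i.e. RHS ⇒* ε)
FIRST(P) = { ';', 'n', 'x', ε }
FIRST(P) = { ';', 'n', 'x', ε }
ε ∈ FIRST(P) (the right-hand side is nullable), so add FOLLOW(A) = { $, ';', 'n', 'x' }
PREDICT(A → P) = { $, ';', 'n', 'x' }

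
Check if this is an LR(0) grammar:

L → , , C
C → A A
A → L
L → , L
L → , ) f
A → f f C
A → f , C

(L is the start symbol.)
Augment with L' → L and build the canonical LR(0) collection (I0 = CLOSURE({[L' → . L]}), then GOTO on every symbol after a dot until no new states appear). It has 17 states:
  I0: { [L → . , ) f], [L → . , , C], [L → . , L], [L' → . L] }  — shift
  I1: { [L → , . ) f], [L → , . , C], [L → , . L], [L → . , ) f], [L → . , , C], [L → . , L] }  — shift
  I2: { [L' → L .] }  — accept
  I3: { [L → , ) . f] }  — shift
  I4: { [A → . L], [A → . f , C], [A → . f f C], [C → . A A], [L → , , . C], [L → , . ) f], [L → , . , C], [L → , . L], [L → . , ) f], [L → . , , C], [L → . , L] }  — shift
  I5: { [L → , L .] }  — reduce
  I6: { [A → . L], [A → . f , C], [A → . f f C], [C → A . A], [L → . , ) f], [L → . , , C], [L → . , L] }  — shift
  I7: { [L → , , C .] }  — reduce
  I8: { [A → L .], [L → , L .] }  — 2 reduces
  I9: { [A → f . , C], [A → f . f C] }  — shift
  I10: { [A → . L], [A → . f , C], [A → . f f C], [A → f , . C], [C → . A A], [L → . , ) f], [L → . , , C], [L → . , L] }  — shift
  I11: { [A → . L], [A → . f , C], [A → . f f C], [A → f f . C], [C → . A A], [L → . , ) f], [L → . , , C], [L → . , L] }  — shift
  I12: { [A → f f C .] }  — reduce
  I13: { [A → L .] }  — reduce
  I14: { [A → f , C .] }  — reduce
  I15: { [C → A A .] }  — reduce
  I16: { [L → , ) f .] }  — reduce

Conflict in state I8:
  Reduce-reduce conflict: [A → L .] and [L → , L .]
So the grammar is NOT LR(0).

Answer: No. Reduce-reduce conflict: [A → L .] and [L → , L .]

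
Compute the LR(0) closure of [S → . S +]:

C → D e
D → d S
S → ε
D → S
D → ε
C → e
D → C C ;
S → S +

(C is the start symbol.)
{ [S → . S +], [S → .] }

To compute CLOSURE, for each item [A → α.Bβ] where B is a non-terminal, add [B → .γ] for all productions B → γ; repeat for the newly added items until nothing changes.

Start with: [S → . S +]
  [S → . S +] has the dot before S: add [S → .]
No further items can be added.

CLOSURE = { [S → . S +], [S → .] }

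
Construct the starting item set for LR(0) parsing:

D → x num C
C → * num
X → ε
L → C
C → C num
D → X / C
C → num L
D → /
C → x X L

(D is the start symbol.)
First, augment the grammar with D' → D
I₀ = CLOSURE({ [D' → . D] }):
  [D' → . D] has the dot before D: add [D → . x num C], [D → . X / C], [D → . /]
  [D → . X / C] has the dot before X: add [X → .]
No further items can be added.

I₀ = { [D → . /], [D → . X / C], [D → . x num C], [D' → . D], [X → .] }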